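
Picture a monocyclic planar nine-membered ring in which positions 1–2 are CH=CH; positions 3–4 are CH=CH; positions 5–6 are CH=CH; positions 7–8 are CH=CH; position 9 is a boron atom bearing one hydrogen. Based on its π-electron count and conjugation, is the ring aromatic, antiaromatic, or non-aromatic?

All ring atoms are sp² and supply a p orbital to the ring (the double-bond atoms are sp², each contributing one p electron; the boron has an empty p orbital); the conjugation is uninterrupted.
Tallying contributions gives 4 × 2 = 8 from the double-bond units + 0 from the BH atom = 8.
8 is a 4n count (n = 2), so the planar conjugated ring is antiaromatic.

Antiaromatic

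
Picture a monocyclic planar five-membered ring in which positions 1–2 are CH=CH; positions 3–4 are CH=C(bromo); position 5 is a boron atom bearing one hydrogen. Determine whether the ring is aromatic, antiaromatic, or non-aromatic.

Antiaromatic

Check conjugation: the double-bond atoms are sp², each contributing one p electron; the boron has an empty p orbital — every position has a p orbital, so the cyclic π system is continuous.
Counting π electrons: 2 × 2 = 4 from the double-bond units + 0 from the BH atom = 4.
A 4n π count (4, n = 1) in a planar conjugated ring means antiaromatic.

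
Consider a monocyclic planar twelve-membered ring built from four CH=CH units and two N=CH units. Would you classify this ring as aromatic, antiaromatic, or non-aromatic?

The p orbitals form a continuous loop: the double-bond atoms are sp², each contributing one p electron; the doubly-bonded nitrogens are pyridine-type — their lone pairs lie in the ring plane, leaving one electron in the p orbital. The ring is fully conjugated.
Counting π electrons: 6 × 2 = 12 from the 6 double-bond units.
12 is a 4n count (n = 3), so the planar conjugated ring is antiaromatic.

Antiaromatic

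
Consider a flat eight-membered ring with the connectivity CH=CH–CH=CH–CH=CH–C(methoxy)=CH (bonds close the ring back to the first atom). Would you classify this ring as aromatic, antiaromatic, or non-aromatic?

Antiaromatic

The p orbitals form a continuous loop: the double-bond atoms are sp², each contributing one p electron. The ring is fully conjugated.
π-electron count: 4 × 2 = 8 from the 4 double-bond units.
A 4n π count (8, n = 2) in a planar conjugated ring means antiaromatic.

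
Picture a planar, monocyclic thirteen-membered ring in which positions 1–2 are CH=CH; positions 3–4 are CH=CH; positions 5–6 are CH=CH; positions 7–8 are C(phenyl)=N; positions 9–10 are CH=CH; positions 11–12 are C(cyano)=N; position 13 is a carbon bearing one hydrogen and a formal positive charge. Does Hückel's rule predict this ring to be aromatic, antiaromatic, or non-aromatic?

Every ring atom contributes a p orbital perpendicular to the ring (every atom in a ring double bond is sp² and brings one electron to the p orbital; the doubly-bonded nitrogens are pyridine-type — their lone pairs lie in the ring plane, leaving one electron in the p orbital; the carbocation has an empty p orbital), so the π system is cyclic and fully conjugated.
Tallying contributions gives 6 × 2 = 12 from the double-bond units + 0 from the CH(+) atom = 12.
With 12 = 4·3 π electrons, Hückel's rule classifies the planar ring as antiaromatic.

Antiaromatic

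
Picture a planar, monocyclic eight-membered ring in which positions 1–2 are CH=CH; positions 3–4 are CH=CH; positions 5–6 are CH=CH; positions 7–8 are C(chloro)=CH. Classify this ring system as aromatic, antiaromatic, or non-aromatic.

The p orbitals form a continuous loop: the double-bond atoms are sp², each contributing one p electron. The ring is fully conjugated.
π-electron count: 4 × 2 = 8 from the 4 double-bond units.
8 = 4(2); a planar, fully conjugated 4n system is antiaromatic.

Antiaromatic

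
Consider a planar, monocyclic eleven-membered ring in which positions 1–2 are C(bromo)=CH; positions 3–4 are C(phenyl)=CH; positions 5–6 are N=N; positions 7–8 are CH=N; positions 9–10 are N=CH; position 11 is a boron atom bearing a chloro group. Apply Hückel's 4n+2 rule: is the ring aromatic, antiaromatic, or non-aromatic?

Aromatic

Every ring atom contributes a p orbital perpendicular to the ring (each doubly-bonded ring atom is sp² with one p-orbital electron; each =N– nitrogen is pyridine-type (lone pair in the sp² plane, one electron in the p orbital); the boron has an empty p orbital), so the π system is cyclic and fully conjugated.
Counting π electrons: 5 × 2 = 10 from the double-bond units + 0 from the B(chloro) atom = 10.
Since 10 = 4·2 + 2, the ring meets the 4n+2 criterion.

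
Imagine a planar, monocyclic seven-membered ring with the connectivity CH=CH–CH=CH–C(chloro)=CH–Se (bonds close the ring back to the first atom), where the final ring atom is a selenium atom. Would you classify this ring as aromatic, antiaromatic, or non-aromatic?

Every ring atom contributes a p orbital perpendicular to the ring (the double-bond atoms are sp², each contributing one p electron; the selenium donates one lone pair from its p orbital), so the π system is cyclic and fully conjugated.
π-electron count: 3 × 2 = 6 from the double-bond units + 2 from the Se atom = 8.
With 8 = 4·2 π electrons, Hückel's rule classifies the planar ring as antiaromatic.

Antiaromatic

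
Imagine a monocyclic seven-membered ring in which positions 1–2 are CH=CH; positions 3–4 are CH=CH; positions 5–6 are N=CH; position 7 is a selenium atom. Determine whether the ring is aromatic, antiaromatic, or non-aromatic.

Antiaromatic

The p orbitals form a continuous loop: each doubly-bonded ring atom is sp² with one p-orbital electron; each sp² =N– keeps its lone pair in-plane and puts one electron into the π system; the selenium donates one lone pair from its p orbital. The ring is fully conjugated.
Tallying contributions gives 3 × 2 = 6 from the double-bond units + 2 from the Se atom = 8.
8 = 4(2); a planar, fully conjugated 4n system is antiaromatic.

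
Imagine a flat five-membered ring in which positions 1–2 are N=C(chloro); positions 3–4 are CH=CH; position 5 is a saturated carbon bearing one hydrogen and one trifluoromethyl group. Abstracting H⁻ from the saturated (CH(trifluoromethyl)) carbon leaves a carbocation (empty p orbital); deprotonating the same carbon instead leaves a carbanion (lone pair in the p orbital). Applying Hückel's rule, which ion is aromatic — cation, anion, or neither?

The anion

Both ions have a continuous loop of p orbitals — each ring atom is sp².
Cation: 2 × 2 + 0 = 4 π electrons → 4(1), antiaromatic.
Anion: 2 × 2 + 2 = 6 π electrons → 4(1)+2, aromatic.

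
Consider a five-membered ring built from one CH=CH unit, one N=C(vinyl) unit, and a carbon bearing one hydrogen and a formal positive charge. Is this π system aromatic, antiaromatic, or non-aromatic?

The p orbitals form a continuous loop: every atom in a ring double bond is sp² and brings one electron to the p orbital; each sp² =N– keeps its lone pair in-plane and puts one electron into the π system; the carbocation has an empty p orbital. The ring is fully conjugated.
Counting π electrons: 2 × 2 = 4 from the double-bond units + 0 from the CH(+) atom = 4.
4 is a 4n count (n = 1), so the planar conjugated ring is antiaromatic.

Antiaromatic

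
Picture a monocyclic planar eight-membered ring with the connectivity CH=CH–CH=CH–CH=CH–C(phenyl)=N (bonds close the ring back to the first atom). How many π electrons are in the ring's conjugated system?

8

Every ring atom contributes a p orbital perpendicular to the ring (the double-bond atoms are sp², each contributing one p electron; each =N– nitrogen is pyridine-type (lone pair in the sp² plane, one electron in the p orbital)), so the π system is cyclic and fully conjugated.
Tallying contributions gives 4 × 2 = 8 from the 4 double-bond units.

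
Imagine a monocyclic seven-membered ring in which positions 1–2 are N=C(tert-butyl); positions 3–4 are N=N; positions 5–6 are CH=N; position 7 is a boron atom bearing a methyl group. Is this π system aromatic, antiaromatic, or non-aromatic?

Every ring atom contributes a p orbital perpendicular to the ring (the double-bond atoms are sp², each contributing one p electron; each =N– nitrogen is pyridine-type (lone pair in the sp² plane, one electron in the p orbital); the boron has an empty p orbital), so the π system is cyclic and fully conjugated.
Adding the contributions, 3 × 2 = 6 from the double-bond units + 0 from the B(methyl) atom = 6.
That gives a 4n+2 count (6, n = 1).

Aromatic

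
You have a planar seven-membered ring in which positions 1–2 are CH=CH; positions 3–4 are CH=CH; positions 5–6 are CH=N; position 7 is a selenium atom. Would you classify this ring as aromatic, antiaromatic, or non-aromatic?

Antiaromatic

Check conjugation: every atom in a ring double bond is sp² and brings one electron to the p orbital; each sp² =N– keeps its lone pair in-plane and puts one electron into the π system; the selenium donates one lone pair from its p orbital — every position has a p orbital, so the cyclic π system is continuous.
π-electron count: 3 × 2 = 6 from the double-bond units + 2 from the Se atom = 8.
A 4n π count (8, n = 2) in a planar conjugated ring means antiaromatic.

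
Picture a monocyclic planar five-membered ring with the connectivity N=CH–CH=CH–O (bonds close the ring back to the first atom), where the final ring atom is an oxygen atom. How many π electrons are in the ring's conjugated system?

6

Every ring atom contributes a p orbital perpendicular to the ring (each doubly-bonded ring atom is sp² with one p-orbital electron; the doubly-bonded nitrogens are pyridine-type — their lone pairs lie in the ring plane, leaving one electron in the p orbital; the oxygen donates one lone pair from its p orbital), so the π system is cyclic and fully conjugated.
π-electron count: 2 × 2 = 4 from the double-bond units + 2 from the O atom = 6.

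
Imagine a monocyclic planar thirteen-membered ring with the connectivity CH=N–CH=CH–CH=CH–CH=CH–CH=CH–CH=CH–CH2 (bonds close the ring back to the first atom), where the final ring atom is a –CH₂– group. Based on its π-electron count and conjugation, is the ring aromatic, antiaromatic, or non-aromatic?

The CH2 carbon is saturated: the tetrahedral CH₂ carbon is sp³ and has no p orbital in the ring π system. Conjugation is not continuous around the ring.
Hückel's rule only applies to fully conjugated rings, so this one is simply non-aromatic.

Non-aromatic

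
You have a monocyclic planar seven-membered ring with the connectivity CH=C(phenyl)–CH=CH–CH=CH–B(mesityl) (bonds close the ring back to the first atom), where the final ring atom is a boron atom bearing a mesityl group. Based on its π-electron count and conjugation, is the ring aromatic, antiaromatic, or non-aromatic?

Check conjugation: each doubly-bonded ring atom is sp² with one p-orbital electron; the boron has an empty p orbital — every position has a p orbital, so the cyclic π system is continuous.
Tallying contributions gives 3 × 2 = 6 from the double-bond units + 0 from the B(mesityl) atom = 6.
With 6 π electrons (n = 1), the Hückel 4n+2 condition holds.

Aromatic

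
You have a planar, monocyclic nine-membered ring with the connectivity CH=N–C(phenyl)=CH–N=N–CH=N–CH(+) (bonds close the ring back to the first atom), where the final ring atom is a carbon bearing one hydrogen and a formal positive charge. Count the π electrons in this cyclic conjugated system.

8

The p orbitals form a continuous loop: each doubly-bonded ring atom is sp² with one p-orbital electron; each sp² =N– keeps its lone pair in-plane and puts one electron into the π system; the carbocation has an empty p orbital. The ring is fully conjugated.
Counting π electrons: 4 × 2 = 8 from the double-bond units + 0 from the CH(+) atom = 8.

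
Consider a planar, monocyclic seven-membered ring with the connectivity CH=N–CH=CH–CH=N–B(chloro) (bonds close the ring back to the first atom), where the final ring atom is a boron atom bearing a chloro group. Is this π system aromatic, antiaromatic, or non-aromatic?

All ring atoms are sp² and supply a p orbital to the ring (each doubly-bonded ring atom is sp² with one p-orbital electron; each sp² =N– keeps its lone pair in-plane and puts one electron into the π system; the boron has an empty p orbital); the conjugation is uninterrupted.
Tallying contributions gives 3 × 2 = 6 from the double-bond units + 0 from the B(chloro) atom = 6.
With 6 π electrons (n = 1), the Hückel 4n+2 condition holds.

Aromatic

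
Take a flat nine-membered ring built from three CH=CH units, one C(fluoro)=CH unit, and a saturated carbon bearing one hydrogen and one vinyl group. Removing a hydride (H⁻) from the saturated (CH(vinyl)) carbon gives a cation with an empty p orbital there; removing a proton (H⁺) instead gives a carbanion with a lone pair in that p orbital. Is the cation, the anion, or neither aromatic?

In either ion the ring is fully conjugated: every atom, including the new sp² carbon, supplies a p orbital.
Cation: 4 × 2 + 0 = 8 π electrons → 4(2), antiaromatic.
Anion: 4 × 2 + 2 = 10 π electrons → 4(2)+2, aromatic.

The anion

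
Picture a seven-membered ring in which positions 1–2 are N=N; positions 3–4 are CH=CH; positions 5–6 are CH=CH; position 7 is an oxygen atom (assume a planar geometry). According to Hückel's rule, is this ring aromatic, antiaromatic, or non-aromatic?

Antiaromatic

Check conjugation: the double-bond atoms are sp², each contributing one p electron; each sp² =N– keeps its lone pair in-plane and puts one electron into the π system; the oxygen donates one lone pair from its p orbital — every position has a p orbital, so the cyclic π system is continuous.
Adding the contributions, 3 × 2 = 6 from the double-bond units + 2 from the O atom = 8.
8 = 4(2); a planar, fully conjugated 4n system is antiaromatic.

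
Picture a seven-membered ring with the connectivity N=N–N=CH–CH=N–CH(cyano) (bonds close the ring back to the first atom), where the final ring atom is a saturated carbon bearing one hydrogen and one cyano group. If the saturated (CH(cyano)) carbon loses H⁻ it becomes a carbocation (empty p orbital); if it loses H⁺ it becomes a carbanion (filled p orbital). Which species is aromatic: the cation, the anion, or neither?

Both ions have a continuous loop of p orbitals — each ring atom is sp².
Cation: 3 × 2 + 0 = 6 π electrons → 4(1)+2, aromatic.
Anion: 3 × 2 + 2 = 8 π electrons → 4(2), antiaromatic.

The cation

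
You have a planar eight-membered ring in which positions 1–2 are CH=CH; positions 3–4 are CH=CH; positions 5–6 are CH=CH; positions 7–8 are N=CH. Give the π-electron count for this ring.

8

Check conjugation: each doubly-bonded ring atom is sp² with one p-orbital electron; the doubly-bonded nitrogens are pyridine-type — their lone pairs lie in the ring plane, leaving one electron in the p orbital — every position has a p orbital, so the cyclic π system is continuous.
Tallying contributions gives 4 × 2 = 8 from the 4 double-bond units.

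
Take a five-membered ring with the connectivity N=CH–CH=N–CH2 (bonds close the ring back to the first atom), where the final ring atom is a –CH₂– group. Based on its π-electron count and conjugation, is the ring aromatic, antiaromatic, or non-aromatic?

The CH2 carbon is saturated: the tetrahedral CH₂ carbon is sp³ and has no p orbital in the ring π system. Conjugation is not continuous around the ring.
Without a continuous loop of overlapping p orbitals the Hückel electron count never comes into play.

Non-aromatic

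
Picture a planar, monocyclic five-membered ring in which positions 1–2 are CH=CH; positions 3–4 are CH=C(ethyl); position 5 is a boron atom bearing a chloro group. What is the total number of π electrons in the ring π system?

Every ring atom contributes a p orbital perpendicular to the ring (each doubly-bonded ring atom is sp² with one p-orbital electron; the boron has an empty p orbital), so the π system is cyclic and fully conjugated.
Tallying contributions gives 2 × 2 = 4 from the double-bond units + 0 from the B(chloro) atom = 4.

4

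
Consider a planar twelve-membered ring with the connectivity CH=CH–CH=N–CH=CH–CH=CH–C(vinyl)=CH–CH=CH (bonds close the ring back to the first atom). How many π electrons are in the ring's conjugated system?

12

Check conjugation: the double-bond atoms are sp², each contributing one p electron; the doubly-bonded nitrogens are pyridine-type — their lone pairs lie in the ring plane, leaving one electron in the p orbital — every position has a p orbital, so the cyclic π system is continuous.
π-electron count: 6 × 2 = 12 from the 6 double-bond units.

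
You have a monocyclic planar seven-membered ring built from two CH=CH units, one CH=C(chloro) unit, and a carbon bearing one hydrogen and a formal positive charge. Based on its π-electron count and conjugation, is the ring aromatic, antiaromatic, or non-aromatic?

Aromatic

Every ring atom contributes a p orbital perpendicular to the ring (every atom in a ring double bond is sp² and brings one electron to the p orbital; the carbocation has an empty p orbital), so the π system is cyclic and fully conjugated.
Tallying contributions gives 3 × 2 = 6 from the double-bond units + 0 from the CH(+) atom = 6.
6 = 4(1) + 2, which satisfies Hückel's 4n+2 rule.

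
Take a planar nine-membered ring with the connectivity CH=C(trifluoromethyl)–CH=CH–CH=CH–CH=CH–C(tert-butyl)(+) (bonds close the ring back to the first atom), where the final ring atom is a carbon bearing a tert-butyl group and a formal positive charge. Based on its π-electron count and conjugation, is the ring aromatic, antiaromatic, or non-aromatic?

Check conjugation: the double-bond atoms are sp², each contributing one p electron; the carbocation has an empty p orbital — every position has a p orbital, so the cyclic π system is continuous.
Counting π electrons: 4 × 2 = 8 from the double-bond units + 0 from the C(tert-butyl)(+) atom = 8.
A 4n π count (8, n = 2) in a planar conjugated ring means antiaromatic.

Antiaromatic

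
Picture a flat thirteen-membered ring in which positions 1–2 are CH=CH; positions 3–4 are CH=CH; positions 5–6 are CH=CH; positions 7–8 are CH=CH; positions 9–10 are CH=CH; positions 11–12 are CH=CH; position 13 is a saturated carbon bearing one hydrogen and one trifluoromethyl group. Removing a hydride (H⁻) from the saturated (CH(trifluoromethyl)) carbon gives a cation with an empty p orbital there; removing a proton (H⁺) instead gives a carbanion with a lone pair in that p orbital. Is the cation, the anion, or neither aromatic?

Once that carbon is sp², every ring atom has a p orbital and both ions are fully conjugated.
Cation: 6 × 2 + 0 = 12 π electrons → 4(3), antiaromatic.
Anion: 6 × 2 + 2 = 14 π electrons → 4(3)+2, aromatic.

The anion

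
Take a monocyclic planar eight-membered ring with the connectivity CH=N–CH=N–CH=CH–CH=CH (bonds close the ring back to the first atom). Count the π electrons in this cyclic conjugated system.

8

Check conjugation: every atom in a ring double bond is sp² and brings one electron to the p orbital; each sp² =N– keeps its lone pair in-plane and puts one electron into the π system — every position has a p orbital, so the cyclic π system is continuous.
Tallying contributions gives 4 × 2 = 8 from the 4 double-bond units.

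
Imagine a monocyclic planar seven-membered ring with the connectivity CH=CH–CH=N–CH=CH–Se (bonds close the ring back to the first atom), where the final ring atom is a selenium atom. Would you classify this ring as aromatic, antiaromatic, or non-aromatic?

All ring atoms are sp² and supply a p orbital to the ring (the double-bond atoms are sp², each contributing one p electron; the doubly-bonded nitrogens are pyridine-type — their lone pairs lie in the ring plane, leaving one electron in the p orbital; the selenium donates one lone pair from its p orbital); the conjugation is uninterrupted.
Counting π electrons: 3 × 2 = 6 from the double-bond units + 2 from the Se atom = 8.
With 8 = 4·2 π electrons, Hückel's rule classifies the planar ring as antiaromatic.

Antiaromatic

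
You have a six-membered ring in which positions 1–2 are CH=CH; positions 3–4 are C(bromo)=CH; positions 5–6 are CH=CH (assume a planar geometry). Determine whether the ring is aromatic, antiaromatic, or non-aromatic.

Aromatic

All ring atoms are sp² and supply a p orbital to the ring (the double-bond atoms are sp², each contributing one p electron); the conjugation is uninterrupted.
Tallying contributions gives 3 × 2 = 6 from the 3 double-bond units.
Since 6 = 4·1 + 2, the ring meets the 4n+2 criterion.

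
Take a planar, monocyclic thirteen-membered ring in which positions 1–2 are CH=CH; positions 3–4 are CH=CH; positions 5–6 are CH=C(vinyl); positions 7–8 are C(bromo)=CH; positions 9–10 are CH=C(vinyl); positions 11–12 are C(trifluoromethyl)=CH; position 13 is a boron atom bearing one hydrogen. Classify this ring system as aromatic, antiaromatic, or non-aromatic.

All ring atoms are sp² and supply a p orbital to the ring (every atom in a ring double bond is sp² and brings one electron to the p orbital; the boron has an empty p orbital); the conjugation is uninterrupted.
Tallying contributions gives 6 × 2 = 12 from the double-bond units + 0 from the BH atom = 12.
12 = 4(3); a planar, fully conjugated 4n system is antiaromatic.

Antiaromatic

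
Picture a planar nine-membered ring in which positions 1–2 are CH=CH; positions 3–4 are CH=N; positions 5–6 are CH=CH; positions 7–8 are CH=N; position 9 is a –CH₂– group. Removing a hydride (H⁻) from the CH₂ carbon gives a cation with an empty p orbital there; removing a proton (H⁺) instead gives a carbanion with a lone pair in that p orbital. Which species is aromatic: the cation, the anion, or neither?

In either ion the ring is fully conjugated: every atom, including the new sp² carbon, supplies a p orbital.
Cation: 4 × 2 + 0 = 8 π electrons → 4(2), antiaromatic.
Anion: 4 × 2 + 2 = 10 π electrons → 4(2)+2, aromatic.

The anion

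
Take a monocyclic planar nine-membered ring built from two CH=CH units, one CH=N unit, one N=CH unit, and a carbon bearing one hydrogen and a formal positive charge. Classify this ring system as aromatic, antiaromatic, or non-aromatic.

Check conjugation: the double-bond atoms are sp², each contributing one p electron; each =N– nitrogen is pyridine-type (lone pair in the sp² plane, one electron in the p orbital); the carbocation has an empty p orbital — every position has a p orbital, so the cyclic π system is continuous.
π-electron count: 4 × 2 = 8 from the double-bond units + 0 from the CH(+) atom = 8.
With 8 = 4·2 π electrons, Hückel's rule classifies the planar ring as antiaromatic.

Antiaromatic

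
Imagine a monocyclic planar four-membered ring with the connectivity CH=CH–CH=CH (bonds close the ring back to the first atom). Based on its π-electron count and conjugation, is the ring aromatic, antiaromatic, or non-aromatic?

Antiaromatic

The p orbitals form a continuous loop: the double-bond atoms are sp², each contributing one p electron. The ring is fully conjugated.
Tallying contributions gives 2 × 2 = 4 from the 2 double-bond units.
A 4n π count (4, n = 1) in a planar conjugated ring means antiaromatic.
(The species described is cyclobutadiene.)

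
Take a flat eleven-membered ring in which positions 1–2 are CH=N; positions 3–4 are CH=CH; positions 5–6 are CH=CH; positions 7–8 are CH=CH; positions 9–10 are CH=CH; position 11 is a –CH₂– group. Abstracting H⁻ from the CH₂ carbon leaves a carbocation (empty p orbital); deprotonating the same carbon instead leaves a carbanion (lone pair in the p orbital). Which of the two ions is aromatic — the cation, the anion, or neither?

Both ions have a continuous loop of p orbitals — each ring atom is sp².
Cation: 5 × 2 + 0 = 10 π electrons → 4(2)+2, aromatic.
Anion: 5 × 2 + 2 = 12 π electrons → 4(3), antiaromatic.

The cation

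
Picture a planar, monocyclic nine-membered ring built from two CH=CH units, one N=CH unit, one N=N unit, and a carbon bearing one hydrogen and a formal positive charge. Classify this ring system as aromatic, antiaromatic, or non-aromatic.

Antiaromatic

Every ring atom contributes a p orbital perpendicular to the ring (each doubly-bonded ring atom is sp² with one p-orbital electron; each =N– nitrogen is pyridine-type (lone pair in the sp² plane, one electron in the p orbital); the carbocation has an empty p orbital), so the π system is cyclic and fully conjugated.
π-electron count: 4 × 2 = 8 from the double-bond units + 0 from the CH(+) atom = 8.
8 = 4(2); a planar, fully conjugated 4n system is antiaromatic.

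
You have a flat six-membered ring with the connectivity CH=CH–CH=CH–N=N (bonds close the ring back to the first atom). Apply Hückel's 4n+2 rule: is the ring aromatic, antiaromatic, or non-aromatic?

Aromatic

Check conjugation: each doubly-bonded ring atom is sp² with one p-orbital electron; the doubly-bonded nitrogens are pyridine-type — their lone pairs lie in the ring plane, leaving one electron in the p orbital — every position has a p orbital, so the cyclic π system is continuous.
Tallying contributions gives 3 × 2 = 6 from the 3 double-bond units.
6 = 4(1) + 2, which satisfies Hückel's 4n+2 rule.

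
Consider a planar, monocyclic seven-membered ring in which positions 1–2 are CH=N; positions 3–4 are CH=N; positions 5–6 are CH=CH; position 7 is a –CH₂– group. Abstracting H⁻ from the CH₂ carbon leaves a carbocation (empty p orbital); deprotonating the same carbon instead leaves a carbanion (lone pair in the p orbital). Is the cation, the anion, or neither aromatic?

The cation

Both ions have a continuous loop of p orbitals — each ring atom is sp².
Cation: 3 × 2 + 0 = 6 π electrons → 4(1)+2, aromatic.
Anion: 3 × 2 + 2 = 8 π electrons → 4(2), antiaromatic.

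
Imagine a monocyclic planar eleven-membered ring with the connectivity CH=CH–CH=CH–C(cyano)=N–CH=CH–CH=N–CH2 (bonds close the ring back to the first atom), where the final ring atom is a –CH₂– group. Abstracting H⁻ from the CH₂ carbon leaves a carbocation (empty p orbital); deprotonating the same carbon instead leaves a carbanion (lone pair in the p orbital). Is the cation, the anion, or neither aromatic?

The cation

In either ion the ring is fully conjugated: every atom, including the new sp² carbon, supplies a p orbital.
Cation: 5 × 2 + 0 = 10 π electrons → 4(2)+2, aromatic.
Anion: 5 × 2 + 2 = 12 π electrons → 4(3), antiaromatic.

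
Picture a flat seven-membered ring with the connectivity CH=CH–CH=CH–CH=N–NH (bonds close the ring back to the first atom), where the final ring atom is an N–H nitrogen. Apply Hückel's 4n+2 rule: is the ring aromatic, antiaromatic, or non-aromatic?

The p orbitals form a continuous loop: the double-bond atoms are sp², each contributing one p electron; each =N– nitrogen is pyridine-type (lone pair in the sp² plane, one electron in the p orbital); the pyrrole-type nitrogen donates its lone pair from the p orbital. The ring is fully conjugated.
Adding the contributions, 3 × 2 = 6 from the double-bond units + 2 from the NH atom = 8.
A 4n π count (8, n = 2) in a planar conjugated ring means antiaromatic.

Antiaromatic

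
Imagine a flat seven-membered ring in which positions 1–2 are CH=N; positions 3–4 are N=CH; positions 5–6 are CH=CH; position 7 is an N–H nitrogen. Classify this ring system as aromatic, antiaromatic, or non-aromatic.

Antiaromatic

Check conjugation: each doubly-bonded ring atom is sp² with one p-orbital electron; the doubly-bonded nitrogens are pyridine-type — their lone pairs lie in the ring plane, leaving one electron in the p orbital; the pyrrole-type nitrogen donates its lone pair from the p orbital — every position has a p orbital, so the cyclic π system is continuous.
π-electron count: 3 × 2 = 6 from the double-bond units + 2 from the NH atom = 8.
8 is a 4n count (n = 2), so the planar conjugated ring is antiaromatic.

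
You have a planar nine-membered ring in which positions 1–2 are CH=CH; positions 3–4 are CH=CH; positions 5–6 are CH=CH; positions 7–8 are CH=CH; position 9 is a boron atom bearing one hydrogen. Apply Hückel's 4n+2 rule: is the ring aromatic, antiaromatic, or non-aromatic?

Antiaromatic

Every ring atom contributes a p orbital perpendicular to the ring (every atom in a ring double bond is sp² and brings one electron to the p orbital; the boron has an empty p orbital), so the π system is cyclic and fully conjugated.
Adding the contributions, 4 × 2 = 8 from the double-bond units + 0 from the BH atom = 8.
With 8 = 4·2 π electrons, Hückel's rule classifies the planar ring as antiaromatic.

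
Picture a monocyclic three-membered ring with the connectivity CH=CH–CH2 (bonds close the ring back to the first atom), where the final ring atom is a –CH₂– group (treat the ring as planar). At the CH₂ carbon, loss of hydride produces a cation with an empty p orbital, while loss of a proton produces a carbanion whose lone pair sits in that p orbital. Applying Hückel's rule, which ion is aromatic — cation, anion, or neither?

Both ions have a continuous loop of p orbitals — each ring atom is sp².
Cation: 1 × 2 + 0 = 2 π electrons → 4(0)+2, aromatic.
Anion: 1 × 2 + 2 = 4 π electrons → 4(1), antiaromatic.

The cation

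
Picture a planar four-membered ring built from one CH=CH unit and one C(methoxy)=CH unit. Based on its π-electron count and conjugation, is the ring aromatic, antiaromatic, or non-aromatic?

Antiaromatic

The p orbitals form a continuous loop: the double-bond atoms are sp², each contributing one p electron. The ring is fully conjugated.
Counting π electrons: 2 × 2 = 4 from the 2 double-bond units.
A 4n π count (4, n = 1) in a planar conjugated ring means antiaromatic.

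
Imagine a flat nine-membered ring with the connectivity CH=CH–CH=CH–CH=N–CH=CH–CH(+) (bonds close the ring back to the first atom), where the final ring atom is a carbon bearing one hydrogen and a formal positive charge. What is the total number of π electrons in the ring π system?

8

Every ring atom contributes a p orbital perpendicular to the ring (each doubly-bonded ring atom is sp² with one p-orbital electron; each =N– nitrogen is pyridine-type (lone pair in the sp² plane, one electron in the p orbital); the carbocation has an empty p orbital), so the π system is cyclic and fully conjugated.
π-electron count: 4 × 2 = 8 from the double-bond units + 0 from the CH(+) atom = 8.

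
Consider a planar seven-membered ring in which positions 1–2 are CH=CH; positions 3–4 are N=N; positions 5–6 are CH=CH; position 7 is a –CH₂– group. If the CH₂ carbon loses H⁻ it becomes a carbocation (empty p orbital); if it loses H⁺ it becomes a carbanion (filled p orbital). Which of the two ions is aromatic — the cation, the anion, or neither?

In either ion the ring is fully conjugated: every atom, including the new sp² carbon, supplies a p orbital.
Cation: 3 × 2 + 0 = 6 π electrons → 4(1)+2, aromatic.
Anion: 3 × 2 + 2 = 8 π electrons → 4(2), antiaromatic.

The cation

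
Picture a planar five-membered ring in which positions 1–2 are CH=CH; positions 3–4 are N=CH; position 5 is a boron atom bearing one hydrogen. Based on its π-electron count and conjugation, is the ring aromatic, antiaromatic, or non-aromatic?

The p orbitals form a continuous loop: the double-bond atoms are sp², each contributing one p electron; each sp² =N– keeps its lone pair in-plane and puts one electron into the π system; the boron has an empty p orbital. The ring is fully conjugated.
Adding the contributions, 2 × 2 = 4 from the double-bond units + 0 from the BH atom = 4.
A 4n π count (4, n = 1) in a planar conjugated ring means antiaromatic.

Antiaromatic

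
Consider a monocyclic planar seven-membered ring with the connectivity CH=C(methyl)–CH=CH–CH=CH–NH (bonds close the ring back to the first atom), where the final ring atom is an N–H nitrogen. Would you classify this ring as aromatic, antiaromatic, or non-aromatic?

The p orbitals form a continuous loop: each doubly-bonded ring atom is sp² with one p-orbital electron; the pyrrole-type nitrogen donates its lone pair from the p orbital. The ring is fully conjugated.
Tallying contributions gives 3 × 2 = 6 from the double-bond units + 2 from the NH atom = 8.
8 = 4(2); a planar, fully conjugated 4n system is antiaromatic.

Antiaromatic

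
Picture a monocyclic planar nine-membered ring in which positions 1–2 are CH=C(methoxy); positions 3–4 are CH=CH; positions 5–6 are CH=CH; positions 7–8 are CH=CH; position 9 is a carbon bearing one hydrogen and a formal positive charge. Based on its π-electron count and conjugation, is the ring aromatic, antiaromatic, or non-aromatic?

Antiaromatic

The p orbitals form a continuous loop: the double-bond atoms are sp², each contributing one p electron; the carbocation has an empty p orbital. The ring is fully conjugated.
π-electron count: 4 × 2 = 8 from the double-bond units + 0 from the CH(+) atom = 8.
With 8 = 4·2 π electrons, Hückel's rule classifies the planar ring as antiaromatic.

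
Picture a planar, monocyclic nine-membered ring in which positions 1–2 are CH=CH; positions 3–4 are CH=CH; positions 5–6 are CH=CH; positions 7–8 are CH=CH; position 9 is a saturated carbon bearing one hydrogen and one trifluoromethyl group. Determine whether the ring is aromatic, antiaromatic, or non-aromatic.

Non-aromatic

Because that saturated carbon is sp³ and has no p orbital in the ring π system at the CH(trifluoromethyl) position, the π system cannot extend all the way around the ring.
Broken conjugation rules out both aromaticity and antiaromaticity.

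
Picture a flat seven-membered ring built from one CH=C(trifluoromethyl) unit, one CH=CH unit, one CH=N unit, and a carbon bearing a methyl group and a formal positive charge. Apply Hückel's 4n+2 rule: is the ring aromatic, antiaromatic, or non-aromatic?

Aromatic

All ring atoms are sp² and supply a p orbital to the ring (the double-bond atoms are sp², each contributing one p electron; each =N– nitrogen is pyridine-type (lone pair in the sp² plane, one electron in the p orbital); the carbocation has an empty p orbital); the conjugation is uninterrupted.
Adding the contributions, 3 × 2 = 6 from the double-bond units + 0 from the C(methyl)(+) atom = 6.
That gives a 4n+2 count (6, n = 1).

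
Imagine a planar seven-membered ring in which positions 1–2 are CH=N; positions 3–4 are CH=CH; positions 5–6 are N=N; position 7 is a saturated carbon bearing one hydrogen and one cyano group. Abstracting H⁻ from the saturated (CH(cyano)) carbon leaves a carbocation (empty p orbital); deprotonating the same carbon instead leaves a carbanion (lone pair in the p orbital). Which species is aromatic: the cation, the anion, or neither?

Both ions have a continuous loop of p orbitals — each ring atom is sp².
Cation: 3 × 2 + 0 = 6 π electrons → 4(1)+2, aromatic.
Anion: 3 × 2 + 2 = 8 π electrons → 4(2), antiaromatic.

The cation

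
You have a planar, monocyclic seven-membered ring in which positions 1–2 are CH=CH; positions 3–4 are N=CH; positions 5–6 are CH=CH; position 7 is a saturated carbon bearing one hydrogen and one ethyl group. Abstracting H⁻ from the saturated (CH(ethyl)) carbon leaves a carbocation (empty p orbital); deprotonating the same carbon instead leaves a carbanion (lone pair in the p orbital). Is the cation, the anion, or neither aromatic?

The cation

In both ions every ring atom is sp² and contributes a p orbital, so both rings are fully conjugated.
Cation: 3 × 2 + 0 = 6 π electrons → 4(1)+2, aromatic.
Anion: 3 × 2 + 2 = 8 π electrons → 4(2), antiaromatic.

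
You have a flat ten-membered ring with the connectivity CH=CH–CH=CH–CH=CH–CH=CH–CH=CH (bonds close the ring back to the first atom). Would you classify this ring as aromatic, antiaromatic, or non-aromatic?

All ring atoms are sp² and supply a p orbital to the ring (every atom in a ring double bond is sp² and brings one electron to the p orbital); the conjugation is uninterrupted.
π-electron count: 5 × 2 = 10 from the 5 double-bond units.
With 10 π electrons (n = 2), the Hückel 4n+2 condition holds.

Aromatic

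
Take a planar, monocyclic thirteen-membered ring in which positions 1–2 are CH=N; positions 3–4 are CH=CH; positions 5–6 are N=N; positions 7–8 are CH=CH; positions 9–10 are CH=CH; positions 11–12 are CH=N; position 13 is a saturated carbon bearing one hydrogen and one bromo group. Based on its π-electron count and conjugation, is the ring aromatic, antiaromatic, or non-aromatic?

The CH(bromo) carbon is saturated: that saturated carbon is sp³ and has no p orbital in the ring π system. Conjugation is not continuous around the ring.
A ring that is not fully conjugated cannot be aromatic or antiaromatic regardless of its π-electron count.

Non-aromatic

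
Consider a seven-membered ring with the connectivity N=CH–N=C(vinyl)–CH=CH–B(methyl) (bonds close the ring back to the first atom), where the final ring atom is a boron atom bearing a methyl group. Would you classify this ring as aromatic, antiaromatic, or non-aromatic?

Aromatic

Check conjugation: every atom in a ring double bond is sp² and brings one electron to the p orbital; each =N– nitrogen is pyridine-type (lone pair in the sp² plane, one electron in the p orbital); the boron has an empty p orbital — every position has a p orbital, so the cyclic π system is continuous.
Tallying contributions gives 3 × 2 = 6 from the double-bond units + 0 from the B(methyl) atom = 6.
With 6 π electrons (n = 1), the Hückel 4n+2 condition holds.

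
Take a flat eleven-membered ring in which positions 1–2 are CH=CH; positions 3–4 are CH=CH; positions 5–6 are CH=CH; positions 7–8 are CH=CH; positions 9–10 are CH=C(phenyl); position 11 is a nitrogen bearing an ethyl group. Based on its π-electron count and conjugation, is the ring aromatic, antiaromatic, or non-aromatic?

Antiaromatic

Check conjugation: the double-bond atoms are sp², each contributing one p electron; the pyrrole-type nitrogen donates its lone pair from the p orbital — every position has a p orbital, so the cyclic π system is continuous.
Adding the contributions, 5 × 2 = 10 from the double-bond units + 2 from the N(ethyl) atom = 12.
A 4n π count (12, n = 3) in a planar conjugated ring means antiaromatic.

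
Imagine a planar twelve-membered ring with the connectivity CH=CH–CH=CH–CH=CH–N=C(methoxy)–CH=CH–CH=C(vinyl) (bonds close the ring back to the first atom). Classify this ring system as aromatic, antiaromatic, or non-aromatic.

Check conjugation: each doubly-bonded ring atom is sp² with one p-orbital electron; the doubly-bonded nitrogens are pyridine-type — their lone pairs lie in the ring plane, leaving one electron in the p orbital — every position has a p orbital, so the cyclic π system is continuous.
Adding the contributions, 6 × 2 = 12 from the 6 double-bond units.
With 12 = 4·3 π electrons, Hückel's rule classifies the planar ring as antiaromatic.

Antiaromatic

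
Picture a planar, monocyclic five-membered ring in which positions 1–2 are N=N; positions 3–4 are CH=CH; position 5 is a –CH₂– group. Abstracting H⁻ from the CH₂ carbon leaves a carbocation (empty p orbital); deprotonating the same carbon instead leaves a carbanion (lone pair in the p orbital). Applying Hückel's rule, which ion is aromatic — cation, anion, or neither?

In either ion the ring is fully conjugated: every atom, including the new sp² carbon, supplies a p orbital.
Cation: 2 × 2 + 0 = 4 π electrons → 4(1), antiaromatic.
Anion: 2 × 2 + 2 = 6 π electrons → 4(1)+2, aromatic.

The anion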